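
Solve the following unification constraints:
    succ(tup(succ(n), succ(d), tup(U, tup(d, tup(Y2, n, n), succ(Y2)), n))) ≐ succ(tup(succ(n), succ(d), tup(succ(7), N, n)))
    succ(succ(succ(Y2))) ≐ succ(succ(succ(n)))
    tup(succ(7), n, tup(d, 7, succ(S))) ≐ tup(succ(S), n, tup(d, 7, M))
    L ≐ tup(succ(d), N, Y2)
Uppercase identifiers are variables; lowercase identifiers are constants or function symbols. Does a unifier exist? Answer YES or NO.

YES

Decompose succ/1: tup(succ(n), succ(d), tup(U, tup(d, tup(Y2, n, n), succ(Y2)), n)) ≐ tup(succ(n), succ(d), tup(succ(7), N, n)).
Decompose tup/3: succ(n) ≐ succ(n),  succ(d) ≐ succ(d),  tup(U, tup(d, tup(Y2, n, n), succ(Y2)), n) ≐ tup(succ(7), N, n).
Delete trivial equation succ(n) ≐ succ(n).
Delete trivial equation succ(d) ≐ succ(d).
Decompose tup/3: U ≐ succ(7),  tup(d, tup(Y2, n, n), succ(Y2)) ≐ N,  n ≐ n.
Bind U := succ(7); no other remaining equation mentions U.
Bind N := tup(d, tup(Y2, n, n), succ(Y2)); substituting into the one remaining equation that mentions N gives: L ≐ tup(succ(d), tup(d, tup(Y2, n, n), succ(Y2)), Y2).
Delete trivial equation n ≐ n.
Decompose succ/1: succ(succ(Y2)) ≐ succ(succ(n)).
Decompose succ/1: succ(Y2) ≐ succ(n).
Decompose succ/1: Y2 ≐ n.
Bind Y2 := n; substituting into the one remaining equation that mentions Y2 gives: L ≐ tup(succ(d), tup(d, tup(n, n, n), succ(n)), n). Substituting into the earlier binding gives N := tup(d, tup(n, n, n), succ(n)).
Decompose tup/3: succ(7) ≐ succ(S),  n ≐ n,  tup(d, 7, succ(S)) ≐ tup(d, 7, M).
Decompose succ/1: 7 ≐ S.
Bind S := 7; substituting into the one remaining equation that mentions S gives: tup(d, 7, succ(7)) ≐ tup(d, 7, M).
Delete trivial equation n ≐ n.
Decompose tup/3: d ≐ d,  7 ≐ 7,  succ(7) ≐ M.
Delete trivial equation d ≐ d.
Delete trivial equation 7 ≐ 7.
Bind M := succ(7); no other remaining equation mentions M.
Bind L := tup(succ(d), tup(d, tup(n, n, n), succ(n)), n).
No equations remain and no clash or occurs-check failure arose, so a unifier exists.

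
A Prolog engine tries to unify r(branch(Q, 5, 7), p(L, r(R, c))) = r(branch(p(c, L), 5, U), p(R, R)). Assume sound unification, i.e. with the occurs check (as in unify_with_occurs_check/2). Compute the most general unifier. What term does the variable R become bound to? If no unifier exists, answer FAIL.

FAIL

Decompose r/2: branch(Q, 5, 7) = branch(p(c, L), 5, U),  p(L, r(R, c)) = p(R, R).
Decompose branch/3: Q = p(c, L),  5 = 5,  7 = U.
Bind Q := p(c, L); no other remaining equation mentions Q.
Delete trivial equation 5 = 5.
Bind U := 7; no other remaining equation mentions U.
Decompose p/2: L = R,  r(R, c) = R.
Bind L := R; no other remaining equation mentions L. Substituting into the earlier binding gives Q := p(c, R).
Occurs check fails: R occurs in r(R, c); the equation R = r(R, c) has no finite solution.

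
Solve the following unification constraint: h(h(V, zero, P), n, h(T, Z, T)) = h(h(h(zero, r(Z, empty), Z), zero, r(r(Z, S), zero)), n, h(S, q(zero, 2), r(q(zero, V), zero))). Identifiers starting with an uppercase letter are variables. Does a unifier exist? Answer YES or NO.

YES

Decompose h/3: h(V, zero, P) = h(h(zero, r(Z, empty), Z), zero, r(r(Z, S), zero)),  n = n,  h(T, Z, T) = h(S, q(zero, 2), r(q(zero, V), zero)).
Decompose h/3: V = h(zero, r(Z, empty), Z),  zero = zero,  P = r(r(Z, S), zero).
Bind V := h(zero, r(Z, empty), Z); substituting into the one remaining equation that mentions V gives: h(T, Z, T) = h(S, q(zero, 2), r(q(zero, h(zero, r(Z, empty), Z)), zero)).
Delete trivial equation zero = zero.
Bind P := r(r(Z, S), zero); no other remaining equation mentions P.
Delete trivial equation n = n.
Decompose h/3: T = S,  Z = q(zero, 2),  T = r(q(zero, h(zero, r(Z, empty), Z)), zero).
Bind T := S; substituting into the one remaining equation that mentions T gives: S = r(q(zero, h(zero, r(Z, empty), Z)), zero).
Bind Z := q(zero, 2); substituting into the remaining equation gives: S = r(q(zero, h(zero, r(q(zero, 2), empty), q(zero, 2))), zero). Substituting into the earlier bindings gives V := h(zero, r(q(zero, 2), empty), q(zero, 2)), P := r(r(q(zero, 2), S), zero).
Bind S := r(q(zero, h(zero, r(q(zero, 2), empty), q(zero, 2))), zero). Substituting into the earlier bindings gives P := r(r(q(zero, 2), r(q(zero, h(zero, r(q(zero, 2), empty), q(zero, 2))), zero)), zero), T := r(q(zero, h(zero, r(q(zero, 2), empty), q(zero, 2))), zero).
No equations remain and no clash or occurs-check failure arose, so a unifier exists.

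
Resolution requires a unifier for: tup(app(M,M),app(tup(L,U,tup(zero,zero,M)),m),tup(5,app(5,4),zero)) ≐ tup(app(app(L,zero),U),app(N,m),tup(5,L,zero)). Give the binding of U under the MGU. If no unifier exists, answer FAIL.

app(app(5,4),zero)

Decompose tup/3: app(M,M) ≐ app(app(L,zero),U),  app(tup(L,U,tup(zero,zero,M)),m) ≐ app(N,m),  tup(5,app(5,4),zero) ≐ tup(5,L,zero).
Decompose app/2: M ≐ app(L,zero),  M ≐ U.
Bind M := app(L,zero); substituting into the 2 remaining equations that mention M gives: app(L,zero) ≐ U,  app(tup(L,U,tup(zero,zero,app(L,zero))),m) ≐ app(N,m).
Bind U := app(L,zero); substituting into the one remaining equation that mentions U gives: app(tup(L,app(L,zero),tup(zero,zero,app(L,zero))),m) ≐ app(N,m).
Decompose app/2: tup(L,app(L,zero),tup(zero,zero,app(L,zero))) ≐ N,  m ≐ m.
Bind N := tup(L,app(L,zero),tup(zero,zero,app(L,zero))); no other remaining equation mentions N.
Delete trivial equation m ≐ m.
Decompose tup/3: 5 ≐ 5,  app(5,4) ≐ L,  zero ≐ zero.
Delete trivial equation 5 ≐ 5.
Bind L := app(5,4); no other remaining equation mentions L. Substituting into the earlier bindings gives M := app(app(5,4),zero), U := app(app(5,4),zero), N := tup(app(5,4),app(app(5,4),zero),tup(zero,zero,app(app(5,4),zero))).
Delete trivial equation zero ≐ zero.
MGU = { M -> app(app(5,4),zero), U -> app(app(5,4),zero), N -> tup(app(5,4),app(app(5,4),zero),tup(zero,zero,app(app(5,4),zero))), L -> app(5,4) }, so U -> app(app(5,4),zero).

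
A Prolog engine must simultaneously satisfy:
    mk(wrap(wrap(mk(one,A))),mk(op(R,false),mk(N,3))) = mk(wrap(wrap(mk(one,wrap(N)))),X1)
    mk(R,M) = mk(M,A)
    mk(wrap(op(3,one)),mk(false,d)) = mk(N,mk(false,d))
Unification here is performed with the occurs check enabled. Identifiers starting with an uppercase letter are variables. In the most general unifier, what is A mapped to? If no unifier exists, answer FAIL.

wrap(wrap(op(3,one)))

Decompose mk/2: wrap(wrap(mk(one,A))) = wrap(wrap(mk(one,wrap(N)))),  mk(op(R,false),mk(N,3)) = X1.
Decompose wrap/1: wrap(mk(one,A)) = wrap(mk(one,wrap(N))).
Decompose wrap/1: mk(one,A) = mk(one,wrap(N)).
Decompose mk/2: one = one,  A = wrap(N).
Delete trivial equation one = one.
Bind A := wrap(N); substituting into the one remaining equation that mentions A gives: mk(R,M) = mk(M,wrap(N)).
Bind X1 := mk(op(R,false),mk(N,3)); no other remaining equation mentions X1.
Decompose mk/2: R = M,  M = wrap(N).
Bind R := M; no other remaining equation mentions R. Substituting into the earlier binding gives X1 := mk(op(M,false),mk(N,3)).
Bind M := wrap(N); no other remaining equation mentions M. Substituting into the earlier bindings gives X1 := mk(op(wrap(N),false),mk(N,3)), R := wrap(N).
Decompose mk/2: wrap(op(3,one)) = N,  mk(false,d) = mk(false,d).
Bind N := wrap(op(3,one)); no other remaining equation mentions N. Substituting into the earlier bindings gives A := wrap(wrap(op(3,one))), X1 := mk(op(wrap(wrap(op(3,one))),false),mk(wrap(op(3,one)),3)), R := wrap(wrap(op(3,one))), M := wrap(wrap(op(3,one))).
Delete trivial equation mk(false,d) = mk(false,d).
MGU = { A = wrap(wrap(op(3,one))), X1 = mk(op(wrap(wrap(op(3,one))),false),mk(wrap(op(3,one)),3)), R = wrap(wrap(op(3,one))), M = wrap(wrap(op(3,one))), N = wrap(op(3,one)) }, so A = wrap(wrap(op(3,one))).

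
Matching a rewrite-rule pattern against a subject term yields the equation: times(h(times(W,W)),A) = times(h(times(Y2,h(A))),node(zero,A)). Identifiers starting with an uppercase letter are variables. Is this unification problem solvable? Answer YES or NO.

Decompose times/2: h(times(W,W)) = h(times(Y2,h(A))),  A = node(zero,A).
Decompose h/1: times(W,W) = times(Y2,h(A)).
Decompose times/2: W = Y2,  W = h(A).
Bind W := Y2; substituting into the one remaining equation that mentions W gives: Y2 = h(A).
Bind Y2 := h(A); no other remaining equation mentions Y2. Substituting into the earlier binding gives W := h(A).
Occurs check fails: A occurs in node(zero,A); the equation A = node(zero,A) has no finite solution.

NO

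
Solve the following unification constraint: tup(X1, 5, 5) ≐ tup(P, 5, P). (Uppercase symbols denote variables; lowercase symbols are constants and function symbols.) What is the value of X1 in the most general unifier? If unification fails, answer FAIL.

5

Decompose tup/3: X1 ≐ P,  5 ≐ 5,  5 ≐ P.
Bind X1 := P; no other remaining equation mentions X1.
Delete trivial equation 5 ≐ 5.
Bind P := 5. Substituting into the earlier binding gives X1 := 5.
MGU = { X1 := 5, P := 5 }, so X1 := 5.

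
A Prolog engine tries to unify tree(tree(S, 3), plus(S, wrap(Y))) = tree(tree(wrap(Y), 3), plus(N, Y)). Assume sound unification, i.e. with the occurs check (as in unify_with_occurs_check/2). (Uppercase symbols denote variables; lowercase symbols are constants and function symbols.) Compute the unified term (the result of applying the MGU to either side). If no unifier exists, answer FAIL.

Decompose tree/2: tree(S, 3) = tree(wrap(Y), 3),  plus(S, wrap(Y)) = plus(N, Y).
Decompose tree/2: S = wrap(Y),  3 = 3.
Bind S := wrap(Y); substituting into the one remaining equation that mentions S gives: plus(wrap(Y), wrap(Y)) = plus(N, Y).
Delete trivial equation 3 = 3.
Decompose plus/2: wrap(Y) = N,  wrap(Y) = Y.
Bind N := wrap(Y); no other remaining equation mentions N.
Occurs check fails: Y occurs in wrap(Y); the equation Y = wrap(Y) has no finite solution.

FAIL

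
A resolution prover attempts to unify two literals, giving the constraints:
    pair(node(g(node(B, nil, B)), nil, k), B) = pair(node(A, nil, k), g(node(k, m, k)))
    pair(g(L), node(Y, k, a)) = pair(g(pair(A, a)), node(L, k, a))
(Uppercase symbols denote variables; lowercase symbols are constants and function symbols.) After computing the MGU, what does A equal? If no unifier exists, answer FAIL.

Decompose pair/2: node(g(node(B, nil, B)), nil, k) = node(A, nil, k),  B = g(node(k, m, k)).
Decompose node/3: g(node(B, nil, B)) = A,  nil = nil,  k = k.
Bind A := g(node(B, nil, B)); substituting into the one remaining equation that mentions A gives: pair(g(L), node(Y, k, a)) = pair(g(pair(g(node(B, nil, B)), a)), node(L, k, a)).
Delete trivial equation nil = nil.
Delete trivial equation k = k.
Bind B := g(node(k, m, k)); substituting into the remaining equation gives: pair(g(L), node(Y, k, a)) = pair(g(pair(g(node(g(node(k, m, k)), nil, g(node(k, m, k)))), a)), node(L, k, a)). Substituting into the earlier binding gives A := g(node(g(node(k, m, k)), nil, g(node(k, m, k)))).
Decompose pair/2: g(L) = g(pair(g(node(g(node(k, m, k)), nil, g(node(k, m, k)))), a)),  node(Y, k, a) = node(L, k, a).
Decompose g/1: L = pair(g(node(g(node(k, m, k)), nil, g(node(k, m, k)))), a).
Bind L := pair(g(node(g(node(k, m, k)), nil, g(node(k, m, k)))), a); substituting into the remaining equation gives: node(Y, k, a) = node(pair(g(node(g(node(k, m, k)), nil, g(node(k, m, k)))), a), k, a).
Decompose node/3: Y = pair(g(node(g(node(k, m, k)), nil, g(node(k, m, k)))), a),  k = k,  a = a.
Bind Y := pair(g(node(g(node(k, m, k)), nil, g(node(k, m, k)))), a); no other remaining equation mentions Y.
Delete trivial equation k = k.
Delete trivial equation a = a.
MGU = { A -> g(node(g(node(k, m, k)), nil, g(node(k, m, k)))), B -> g(node(k, m, k)), L -> pair(g(node(g(node(k, m, k)), nil, g(node(k, m, k)))), a), Y -> pair(g(node(g(node(k, m, k)), nil, g(node(k, m, k)))), a) }, so A -> g(node(g(node(k, m, k)), nil, g(node(k, m, k)))).

g(node(g(node(k, m, k)), nil, g(node(k, m, k))))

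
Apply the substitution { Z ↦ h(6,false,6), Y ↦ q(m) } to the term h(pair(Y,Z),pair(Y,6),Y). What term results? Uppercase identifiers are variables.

h(pair(q(m),h(6,false,6)),pair(q(m),6),q(m))

Replace each occurrence of Z with h(6,false,6).
Replace each occurrence of Y with q(m).
Result: h(pair(q(m),h(6,false,6)),pair(q(m),6),q(m)).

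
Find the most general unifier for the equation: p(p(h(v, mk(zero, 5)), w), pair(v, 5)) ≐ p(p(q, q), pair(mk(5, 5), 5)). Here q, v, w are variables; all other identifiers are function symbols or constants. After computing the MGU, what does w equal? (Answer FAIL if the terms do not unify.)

h(mk(5, 5), mk(zero, 5))

Decompose p/2: p(h(v, mk(zero, 5)), w) ≐ p(q, q),  pair(v, 5) ≐ pair(mk(5, 5), 5).
Decompose p/2: h(v, mk(zero, 5)) ≐ q,  w ≐ q.
Bind q := h(v, mk(zero, 5)); substituting into the one remaining equation that mentions q gives: w ≐ h(v, mk(zero, 5)).
Bind w := h(v, mk(zero, 5)); no other remaining equation mentions w.
Decompose pair/2: v ≐ mk(5, 5),  5 ≐ 5.
Bind v := mk(5, 5); no other remaining equation mentions v. Substituting into the earlier bindings gives q := h(mk(5, 5), mk(zero, 5)), w := h(mk(5, 5), mk(zero, 5)).
Delete trivial equation 5 ≐ 5.
MGU = { q := h(mk(5, 5), mk(zero, 5)), w := h(mk(5, 5), mk(zero, 5)), v := mk(5, 5) }, so w := h(mk(5, 5), mk(zero, 5)).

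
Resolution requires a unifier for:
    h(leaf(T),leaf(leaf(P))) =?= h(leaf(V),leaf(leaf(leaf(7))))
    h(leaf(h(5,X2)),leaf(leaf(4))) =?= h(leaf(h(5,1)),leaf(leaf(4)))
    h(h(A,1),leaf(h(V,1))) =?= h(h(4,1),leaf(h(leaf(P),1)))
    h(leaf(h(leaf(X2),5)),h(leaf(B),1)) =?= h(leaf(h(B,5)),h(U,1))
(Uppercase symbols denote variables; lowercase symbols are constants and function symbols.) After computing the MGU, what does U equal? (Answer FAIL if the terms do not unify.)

leaf(leaf(1))

Decompose h/2: leaf(T) =?= leaf(V),  leaf(leaf(P)) =?= leaf(leaf(leaf(7))).
Decompose leaf/1: T =?= V.
Bind T := V; no other remaining equation mentions T.
Decompose leaf/1: leaf(P) =?= leaf(leaf(7)).
Decompose leaf/1: P =?= leaf(7).
Bind P := leaf(7); substituting into the one remaining equation that mentions P gives: h(h(A,1),leaf(h(V,1))) =?= h(h(4,1),leaf(h(leaf(leaf(7)),1))).
Decompose h/2: leaf(h(5,X2)) =?= leaf(h(5,1)),  leaf(leaf(4)) =?= leaf(leaf(4)).
Decompose leaf/1: h(5,X2) =?= h(5,1).
Decompose h/2: 5 =?= 5,  X2 =?= 1.
Delete trivial equation 5 =?= 5.
Bind X2 := 1; substituting into the one remaining equation that mentions X2 gives: h(leaf(h(leaf(1),5)),h(leaf(B),1)) =?= h(leaf(h(B,5)),h(U,1)).
Delete trivial equation leaf(leaf(4)) =?= leaf(leaf(4)).
Decompose h/2: h(A,1) =?= h(4,1),  leaf(h(V,1)) =?= leaf(h(leaf(leaf(7)),1)).
Decompose h/2: A =?= 4,  1 =?= 1.
Bind A := 4; no other remaining equation mentions A.
Delete trivial equation 1 =?= 1.
Decompose leaf/1: h(V,1) =?= h(leaf(leaf(7)),1).
Decompose h/2: V =?= leaf(leaf(7)),  1 =?= 1.
Bind V := leaf(leaf(7)); no other remaining equation mentions V. Substituting into the earlier binding gives T := leaf(leaf(7)).
Delete trivial equation 1 =?= 1.
Decompose h/2: leaf(h(leaf(1),5)) =?= leaf(h(B,5)),  h(leaf(B),1) =?= h(U,1).
Decompose leaf/1: h(leaf(1),5) =?= h(B,5).
Decompose h/2: leaf(1) =?= B,  5 =?= 5.
Bind B := leaf(1); substituting into the one remaining equation that mentions B gives: h(leaf(leaf(1)),1) =?= h(U,1).
Delete trivial equation 5 =?= 5.
Decompose h/2: leaf(leaf(1)) =?= U,  1 =?= 1.
Bind U := leaf(leaf(1)); no other remaining equation mentions U.
Delete trivial equation 1 =?= 1.
MGU = { T ↦ leaf(leaf(7)), P ↦ leaf(7), X2 ↦ 1, A ↦ 4, V ↦ leaf(leaf(7)), B ↦ leaf(1), U ↦ leaf(leaf(1)) }, so U ↦ leaf(leaf(1)).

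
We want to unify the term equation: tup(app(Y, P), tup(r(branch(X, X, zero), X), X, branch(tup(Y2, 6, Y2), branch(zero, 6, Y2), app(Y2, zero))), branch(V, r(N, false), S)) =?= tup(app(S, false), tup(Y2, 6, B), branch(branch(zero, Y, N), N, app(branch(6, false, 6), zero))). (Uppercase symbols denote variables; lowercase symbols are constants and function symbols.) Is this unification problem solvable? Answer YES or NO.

Decompose tup/3: app(Y, P) =?= app(S, false),  tup(r(branch(X, X, zero), X), X, branch(tup(Y2, 6, Y2), branch(zero, 6, Y2), app(Y2, zero))) =?= tup(Y2, 6, B),  branch(V, r(N, false), S) =?= branch(branch(zero, Y, N), N, app(branch(6, false, 6), zero)).
Decompose app/2: Y =?= S,  P =?= false.
Bind Y := S; substituting into the one remaining equation that mentions Y gives: branch(V, r(N, false), S) =?= branch(branch(zero, S, N), N, app(branch(6, false, 6), zero)).
Bind P := false; no other remaining equation mentions P.
Decompose tup/3: r(branch(X, X, zero), X) =?= Y2,  X =?= 6,  branch(tup(Y2, 6, Y2), branch(zero, 6, Y2), app(Y2, zero)) =?= B.
Bind Y2 := r(branch(X, X, zero), X); substituting into the one remaining equation that mentions Y2 gives: branch(tup(r(branch(X, X, zero), X), 6, r(branch(X, X, zero), X)), branch(zero, 6, r(branch(X, X, zero), X)), app(r(branch(X, X, zero), X), zero)) =?= B.
Bind X := 6; substituting into the one remaining equation that mentions X gives: branch(tup(r(branch(6, 6, zero), 6), 6, r(branch(6, 6, zero), 6)), branch(zero, 6, r(branch(6, 6, zero), 6)), app(r(branch(6, 6, zero), 6), zero)) =?= B. Substituting into the earlier binding gives Y2 := r(branch(6, 6, zero), 6).
Bind B := branch(tup(r(branch(6, 6, zero), 6), 6, r(branch(6, 6, zero), 6)), branch(zero, 6, r(branch(6, 6, zero), 6)), app(r(branch(6, 6, zero), 6), zero)); no other remaining equation mentions B.
Decompose branch/3: V =?= branch(zero, S, N),  r(N, false) =?= N,  S =?= app(branch(6, false, 6), zero).
Bind V := branch(zero, S, N); no other remaining equation mentions V.
Occurs check fails: N occurs in r(N, false); the equation N =?= r(N, false) has no finite solution.

NO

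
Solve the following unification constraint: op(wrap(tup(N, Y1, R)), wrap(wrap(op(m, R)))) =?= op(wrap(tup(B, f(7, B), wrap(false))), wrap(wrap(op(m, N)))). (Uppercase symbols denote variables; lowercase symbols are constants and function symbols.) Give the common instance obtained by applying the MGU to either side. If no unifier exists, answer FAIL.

op(wrap(tup(wrap(false), f(7, wrap(false)), wrap(false))), wrap(wrap(op(m, wrap(false)))))

Decompose op/2: wrap(tup(N, Y1, R)) =?= wrap(tup(B, f(7, B), wrap(false))),  wrap(wrap(op(m, R))) =?= wrap(wrap(op(m, N))).
Decompose wrap/1: tup(N, Y1, R) =?= tup(B, f(7, B), wrap(false)).
Decompose tup/3: N =?= B,  Y1 =?= f(7, B),  R =?= wrap(false).
Bind N := B; substituting into the one remaining equation that mentions N gives: wrap(wrap(op(m, R))) =?= wrap(wrap(op(m, B))).
Bind Y1 := f(7, B); no other remaining equation mentions Y1.
Bind R := wrap(false); substituting into the remaining equation gives: wrap(wrap(op(m, wrap(false)))) =?= wrap(wrap(op(m, B))).
Decompose wrap/1: wrap(op(m, wrap(false))) =?= wrap(op(m, B)).
Decompose wrap/1: op(m, wrap(false)) =?= op(m, B).
Decompose op/2: m =?= m,  wrap(false) =?= B.
Delete trivial equation m =?= m.
Bind B := wrap(false). Substituting into the earlier bindings gives N := wrap(false), Y1 := f(7, wrap(false)).
Applying the MGU to either side gives op(wrap(tup(wrap(false), f(7, wrap(false)), wrap(false))), wrap(wrap(op(m, wrap(false))))).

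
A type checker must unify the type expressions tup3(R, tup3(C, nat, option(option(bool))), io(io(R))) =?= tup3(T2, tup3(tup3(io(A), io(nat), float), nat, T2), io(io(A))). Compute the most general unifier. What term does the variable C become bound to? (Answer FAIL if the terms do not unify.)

tup3(io(option(option(bool))), io(nat), float)

Decompose tup3/3: R =?= T2,  tup3(C, nat, option(option(bool))) =?= tup3(tup3(io(A), io(nat), float), nat, T2),  io(io(R)) =?= io(io(A)).
Bind R := T2; substituting into the one remaining equation that mentions R gives: io(io(T2)) =?= io(io(A)).
Decompose tup3/3: C =?= tup3(io(A), io(nat), float),  nat =?= nat,  option(option(bool)) =?= T2.
Bind C := tup3(io(A), io(nat), float); no other remaining equation mentions C.
Delete trivial equation nat =?= nat.
Bind T2 := option(option(bool)); substituting into the remaining equation gives: io(io(option(option(bool)))) =?= io(io(A)). Substituting into the earlier binding gives R := option(option(bool)).
Decompose io/1: io(option(option(bool))) =?= io(A).
Decompose io/1: option(option(bool)) =?= A.
Bind A := option(option(bool)). Substituting into the earlier binding gives C := tup3(io(option(option(bool))), io(nat), float).
MGU = { R ↦ option(option(bool)), C ↦ tup3(io(option(option(bool))), io(nat), float), T2 ↦ option(option(bool)), A ↦ option(option(bool)) }, so C ↦ tup3(io(option(option(bool))), io(nat), float).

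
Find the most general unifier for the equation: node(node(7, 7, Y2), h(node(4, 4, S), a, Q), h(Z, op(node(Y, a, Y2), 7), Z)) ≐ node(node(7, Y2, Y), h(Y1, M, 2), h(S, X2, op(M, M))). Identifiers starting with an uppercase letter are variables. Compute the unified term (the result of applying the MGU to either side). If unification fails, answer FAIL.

Decompose node/3: node(7, 7, Y2) ≐ node(7, Y2, Y),  h(node(4, 4, S), a, Q) ≐ h(Y1, M, 2),  h(Z, op(node(Y, a, Y2), 7), Z) ≐ h(S, X2, op(M, M)).
Decompose node/3: 7 ≐ 7,  7 ≐ Y2,  Y2 ≐ Y.
Delete trivial equation 7 ≐ 7.
Bind Y2 := 7; substituting into the 2 remaining equations that mention Y2 gives: 7 ≐ Y,  h(Z, op(node(Y, a, 7), 7), Z) ≐ h(S, X2, op(M, M)).
Bind Y := 7; substituting into the one remaining equation that mentions Y gives: h(Z, op(node(7, a, 7), 7), Z) ≐ h(S, X2, op(M, M)).
Decompose h/3: node(4, 4, S) ≐ Y1,  a ≐ M,  Q ≐ 2.
Bind Y1 := node(4, 4, S); no other remaining equation mentions Y1.
Bind M := a; substituting into the one remaining equation that mentions M gives: h(Z, op(node(7, a, 7), 7), Z) ≐ h(S, X2, op(a, a)).
Bind Q := 2; no other remaining equation mentions Q.
Decompose h/3: Z ≐ S,  op(node(7, a, 7), 7) ≐ X2,  Z ≐ op(a, a).
Bind Z := S; substituting into the one remaining equation that mentions Z gives: S ≐ op(a, a).
Bind X2 := op(node(7, a, 7), 7); no other remaining equation mentions X2.
Bind S := op(a, a). Substituting into the earlier bindings gives Y1 := node(4, 4, op(a, a)), Z := op(a, a).
Applying the MGU to either side gives node(node(7, 7, 7), h(node(4, 4, op(a, a)), a, 2), h(op(a, a), op(node(7, a, 7), 7), op(a, a))).

node(node(7, 7, 7), h(node(4, 4, op(a, a)), a, 2), h(op(a, a), op(node(7, a, 7), 7), op(a, a)))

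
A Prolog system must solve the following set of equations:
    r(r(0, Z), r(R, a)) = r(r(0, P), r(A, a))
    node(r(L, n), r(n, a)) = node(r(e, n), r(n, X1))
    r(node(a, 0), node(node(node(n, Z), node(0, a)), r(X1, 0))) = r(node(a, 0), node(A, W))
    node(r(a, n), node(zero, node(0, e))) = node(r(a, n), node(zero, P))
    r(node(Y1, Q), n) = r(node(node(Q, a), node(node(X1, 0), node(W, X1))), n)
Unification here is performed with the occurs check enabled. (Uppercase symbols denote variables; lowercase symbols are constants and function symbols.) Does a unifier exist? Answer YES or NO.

YES

Decompose r/2: r(0, Z) = r(0, P),  r(R, a) = r(A, a).
Decompose r/2: 0 = 0,  Z = P.
Delete trivial equation 0 = 0.
Bind Z := P; substituting into the one remaining equation that mentions Z gives: r(node(a, 0), node(node(node(n, P), node(0, a)), r(X1, 0))) = r(node(a, 0), node(A, W)).
Decompose r/2: R = A,  a = a.
Bind R := A; no other remaining equation mentions R.
Delete trivial equation a = a.
Decompose node/2: r(L, n) = r(e, n),  r(n, a) = r(n, X1).
Decompose r/2: L = e,  n = n.
Bind L := e; no other remaining equation mentions L.
Delete trivial equation n = n.
Decompose r/2: n = n,  a = X1.
Delete trivial equation n = n.
Bind X1 := a; substituting into the 2 remaining equations that mention X1 gives: r(node(a, 0), node(node(node(n, P), node(0, a)), r(a, 0))) = r(node(a, 0), node(A, W)),  r(node(Y1, Q), n) = r(node(node(Q, a), node(node(a, 0), node(W, a))), n).
Decompose r/2: node(a, 0) = node(a, 0),  node(node(node(n, P), node(0, a)), r(a, 0)) = node(A, W).
Delete trivial equation node(a, 0) = node(a, 0).
Decompose node/2: node(node(n, P), node(0, a)) = A,  r(a, 0) = W.
Bind A := node(node(n, P), node(0, a)); no other remaining equation mentions A. Substituting into the earlier binding gives R := node(node(n, P), node(0, a)).
Bind W := r(a, 0); substituting into the one remaining equation that mentions W gives: r(node(Y1, Q), n) = r(node(node(Q, a), node(node(a, 0), node(r(a, 0), a))), n).
Decompose node/2: r(a, n) = r(a, n),  node(zero, node(0, e)) = node(zero, P).
Delete trivial equation r(a, n) = r(a, n).
Decompose node/2: zero = zero,  node(0, e) = P.
Delete trivial equation zero = zero.
Bind P := node(0, e); no other remaining equation mentions P. Substituting into the earlier bindings gives Z := node(0, e), R := node(node(n, node(0, e)), node(0, a)), A := node(node(n, node(0, e)), node(0, a)).
Decompose r/2: node(Y1, Q) = node(node(Q, a), node(node(a, 0), node(r(a, 0), a))),  n = n.
Decompose node/2: Y1 = node(Q, a),  Q = node(node(a, 0), node(r(a, 0), a)).
Bind Y1 := node(Q, a); no other remaining equation mentions Y1.
Bind Q := node(node(a, 0), node(r(a, 0), a)); no other remaining equation mentions Q. Substituting into the earlier binding gives Y1 := node(node(node(a, 0), node(r(a, 0), a)), a).
Delete trivial equation n = n.
No equations remain and no clash or occurs-check failure arose, so a unifier exists.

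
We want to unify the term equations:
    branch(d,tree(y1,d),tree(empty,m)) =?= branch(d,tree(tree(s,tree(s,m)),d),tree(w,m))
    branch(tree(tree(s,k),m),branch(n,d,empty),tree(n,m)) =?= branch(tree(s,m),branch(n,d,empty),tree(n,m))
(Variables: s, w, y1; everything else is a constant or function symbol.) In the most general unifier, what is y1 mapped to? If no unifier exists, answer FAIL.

Decompose branch/3: d =?= d,  tree(y1,d) =?= tree(tree(s,tree(s,m)),d),  tree(empty,m) =?= tree(w,m).
Delete trivial equation d =?= d.
Decompose tree/2: y1 =?= tree(s,tree(s,m)),  d =?= d.
Bind y1 := tree(s,tree(s,m)); no other remaining equation mentions y1.
Delete trivial equation d =?= d.
Decompose tree/2: empty =?= w,  m =?= m.
Bind w := empty; no other remaining equation mentions w.
Delete trivial equation m =?= m.
Decompose branch/3: tree(tree(s,k),m) =?= tree(s,m),  branch(n,d,empty) =?= branch(n,d,empty),  tree(n,m) =?= tree(n,m).
Decompose tree/2: tree(s,k) =?= s,  m =?= m.
Occurs check fails: s occurs in tree(s,k); the equation s =?= tree(s,k) has no finite solution.

FAIL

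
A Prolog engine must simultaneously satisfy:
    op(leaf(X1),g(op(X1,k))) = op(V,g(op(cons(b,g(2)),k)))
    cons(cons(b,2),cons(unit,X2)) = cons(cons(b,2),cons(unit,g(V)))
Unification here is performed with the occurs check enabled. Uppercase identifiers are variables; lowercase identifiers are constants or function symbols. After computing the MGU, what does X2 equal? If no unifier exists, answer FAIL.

Decompose op/2: leaf(X1) = V,  g(op(X1,k)) = g(op(cons(b,g(2)),k)).
Bind V := leaf(X1); substituting into the one remaining equation that mentions V gives: cons(cons(b,2),cons(unit,X2)) = cons(cons(b,2),cons(unit,g(leaf(X1)))).
Decompose g/1: op(X1,k) = op(cons(b,g(2)),k).
Decompose op/2: X1 = cons(b,g(2)),  k = k.
Bind X1 := cons(b,g(2)); substituting into the one remaining equation that mentions X1 gives: cons(cons(b,2),cons(unit,X2)) = cons(cons(b,2),cons(unit,g(leaf(cons(b,g(2)))))). Substituting into the earlier binding gives V := leaf(cons(b,g(2))).
Delete trivial equation k = k.
Decompose cons/2: cons(b,2) = cons(b,2),  cons(unit,X2) = cons(unit,g(leaf(cons(b,g(2))))).
Delete trivial equation cons(b,2) = cons(b,2).
Decompose cons/2: unit = unit,  X2 = g(leaf(cons(b,g(2)))).
Delete trivial equation unit = unit.
Bind X2 := g(leaf(cons(b,g(2)))).
MGU = { V = leaf(cons(b,g(2))), X1 = cons(b,g(2)), X2 = g(leaf(cons(b,g(2)))) }, so X2 = g(leaf(cons(b,g(2)))).

g(leaf(cons(b,g(2))))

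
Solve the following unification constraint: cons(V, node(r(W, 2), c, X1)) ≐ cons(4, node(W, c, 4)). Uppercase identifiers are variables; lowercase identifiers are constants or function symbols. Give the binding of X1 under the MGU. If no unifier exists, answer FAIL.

FAIL

Decompose cons/2: V ≐ 4,  node(r(W, 2), c, X1) ≐ node(W, c, 4).
Bind V := 4; no other remaining equation mentions V.
Decompose node/3: r(W, 2) ≐ W,  c ≐ c,  X1 ≐ 4.
Occurs check fails: W occurs in r(W, 2); the equation W ≐ r(W, 2) has no finite solution.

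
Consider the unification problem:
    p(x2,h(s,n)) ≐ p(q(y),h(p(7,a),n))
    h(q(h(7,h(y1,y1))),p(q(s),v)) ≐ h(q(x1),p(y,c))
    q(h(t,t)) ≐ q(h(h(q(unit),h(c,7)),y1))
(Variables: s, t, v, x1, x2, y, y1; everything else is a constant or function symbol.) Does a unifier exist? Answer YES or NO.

YES

Decompose p/2: x2 ≐ q(y),  h(s,n) ≐ h(p(7,a),n).
Bind x2 := q(y); no other remaining equation mentions x2.
Decompose h/2: s ≐ p(7,a),  n ≐ n.
Bind s := p(7,a); substituting into the one remaining equation that mentions s gives: h(q(h(7,h(y1,y1))),p(q(p(7,a)),v)) ≐ h(q(x1),p(y,c)).
Delete trivial equation n ≐ n.
Decompose h/2: q(h(7,h(y1,y1))) ≐ q(x1),  p(q(p(7,a)),v) ≐ p(y,c).
Decompose q/1: h(7,h(y1,y1)) ≐ x1.
Bind x1 := h(7,h(y1,y1)); no other remaining equation mentions x1.
Decompose p/2: q(p(7,a)) ≐ y,  v ≐ c.
Bind y := q(p(7,a)); no other remaining equation mentions y. Substituting into the earlier binding gives x2 := q(q(p(7,a))).
Bind v := c; no other remaining equation mentions v.
Decompose q/1: h(t,t) ≐ h(h(q(unit),h(c,7)),y1).
Decompose h/2: t ≐ h(q(unit),h(c,7)),  t ≐ y1.
Bind t := h(q(unit),h(c,7)); substituting into the remaining equation gives: h(q(unit),h(c,7)) ≐ y1.
Bind y1 := h(q(unit),h(c,7)). Substituting into the earlier binding gives x1 := h(7,h(h(q(unit),h(c,7)),h(q(unit),h(c,7)))).
No equations remain and no clash or occurs-check failure arose, so a unifier exists.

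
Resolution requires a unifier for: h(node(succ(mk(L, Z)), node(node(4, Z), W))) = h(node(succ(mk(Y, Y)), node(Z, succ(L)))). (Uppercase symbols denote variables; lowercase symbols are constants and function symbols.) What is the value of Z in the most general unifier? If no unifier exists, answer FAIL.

FAIL

Decompose h/1: node(succ(mk(L, Z)), node(node(4, Z), W)) = node(succ(mk(Y, Y)), node(Z, succ(L))).
Decompose node/2: succ(mk(L, Z)) = succ(mk(Y, Y)),  node(node(4, Z), W) = node(Z, succ(L)).
Decompose succ/1: mk(L, Z) = mk(Y, Y).
Decompose mk/2: L = Y,  Z = Y.
Bind L := Y; substituting into the one remaining equation that mentions L gives: node(node(4, Z), W) = node(Z, succ(Y)).
Bind Z := Y; substituting into the remaining equation gives: node(node(4, Y), W) = node(Y, succ(Y)).
Decompose node/2: node(4, Y) = Y,  W = succ(Y).
Occurs check fails: Y occurs in node(4, Y); the equation Y = node(4, Y) has no finite solution.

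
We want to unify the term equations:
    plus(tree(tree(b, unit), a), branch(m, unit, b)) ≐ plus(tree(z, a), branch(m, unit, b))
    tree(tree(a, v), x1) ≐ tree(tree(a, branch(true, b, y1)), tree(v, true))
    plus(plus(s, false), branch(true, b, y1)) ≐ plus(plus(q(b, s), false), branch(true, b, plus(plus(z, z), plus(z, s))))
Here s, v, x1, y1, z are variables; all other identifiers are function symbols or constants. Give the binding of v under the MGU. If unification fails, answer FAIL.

FAIL

Decompose plus/2: tree(tree(b, unit), a) ≐ tree(z, a),  branch(m, unit, b) ≐ branch(m, unit, b).
Decompose tree/2: tree(b, unit) ≐ z,  a ≐ a.
Bind z := tree(b, unit); substituting into the one remaining equation that mentions z gives: plus(plus(s, false), branch(true, b, y1)) ≐ plus(plus(q(b, s), false), branch(true, b, plus(plus(tree(b, unit), tree(b, unit)), plus(tree(b, unit), s)))).
Delete trivial equation a ≐ a.
Delete trivial equation branch(m, unit, b) ≐ branch(m, unit, b).
Decompose tree/2: tree(a, v) ≐ tree(a, branch(true, b, y1)),  x1 ≐ tree(v, true).
Decompose tree/2: a ≐ a,  v ≐ branch(true, b, y1).
Delete trivial equation a ≐ a.
Bind v := branch(true, b, y1); substituting into the one remaining equation that mentions v gives: x1 ≐ tree(branch(true, b, y1), true).
Bind x1 := tree(branch(true, b, y1), true); no other remaining equation mentions x1.
Decompose plus/2: plus(s, false) ≐ plus(q(b, s), false),  branch(true, b, y1) ≐ branch(true, b, plus(plus(tree(b, unit), tree(b, unit)), plus(tree(b, unit), s))).
Decompose plus/2: s ≐ q(b, s),  false ≐ false.
Occurs check fails: s occurs in q(b, s); the equation s ≐ q(b, s) has no finite solution.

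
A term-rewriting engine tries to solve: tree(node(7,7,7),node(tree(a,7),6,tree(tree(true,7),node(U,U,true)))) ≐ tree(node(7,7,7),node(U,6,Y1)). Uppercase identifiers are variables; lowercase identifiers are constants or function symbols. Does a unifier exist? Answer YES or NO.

Decompose tree/2: node(7,7,7) ≐ node(7,7,7),  node(tree(a,7),6,tree(tree(true,7),node(U,U,true))) ≐ node(U,6,Y1).
Delete trivial equation node(7,7,7) ≐ node(7,7,7).
Decompose node/3: tree(a,7) ≐ U,  6 ≐ 6,  tree(tree(true,7),node(U,U,true)) ≐ Y1.
Bind U := tree(a,7); substituting into the one remaining equation that mentions U gives: tree(tree(true,7),node(tree(a,7),tree(a,7),true)) ≐ Y1.
Delete trivial equation 6 ≐ 6.
Bind Y1 := tree(tree(true,7),node(tree(a,7),tree(a,7),true)).
No equations remain and no clash or occurs-check failure arose, so a unifier exists.

YES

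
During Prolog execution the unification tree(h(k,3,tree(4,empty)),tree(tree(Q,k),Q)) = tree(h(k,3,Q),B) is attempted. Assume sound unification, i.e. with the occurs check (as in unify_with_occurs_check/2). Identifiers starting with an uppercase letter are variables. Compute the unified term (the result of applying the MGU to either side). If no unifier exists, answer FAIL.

Decompose tree/2: h(k,3,tree(4,empty)) = h(k,3,Q),  tree(tree(Q,k),Q) = B.
Decompose h/3: k = k,  3 = 3,  tree(4,empty) = Q.
Delete trivial equation k = k.
Delete trivial equation 3 = 3.
Bind Q := tree(4,empty); substituting into the remaining equation gives: tree(tree(tree(4,empty),k),tree(4,empty)) = B.
Bind B := tree(tree(tree(4,empty),k),tree(4,empty)).
Applying the MGU to either side gives tree(h(k,3,tree(4,empty)),tree(tree(tree(4,empty),k),tree(4,empty))).

tree(h(k,3,tree(4,empty)),tree(tree(tree(4,empty),k),tree(4,empty)))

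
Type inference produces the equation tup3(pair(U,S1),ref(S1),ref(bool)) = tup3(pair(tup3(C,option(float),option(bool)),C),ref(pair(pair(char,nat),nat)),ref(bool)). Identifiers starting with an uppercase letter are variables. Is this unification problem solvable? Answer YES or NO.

YES

Decompose tup3/3: pair(U,S1) = pair(tup3(C,option(float),option(bool)),C),  ref(S1) = ref(pair(pair(char,nat),nat)),  ref(bool) = ref(bool).
Decompose pair/2: U = tup3(C,option(float),option(bool)),  S1 = C.
Bind U := tup3(C,option(float),option(bool)); no other remaining equation mentions U.
Bind S1 := C; substituting into the one remaining equation that mentions S1 gives: ref(C) = ref(pair(pair(char,nat),nat)).
Decompose ref/1: C = pair(pair(char,nat),nat).
Bind C := pair(pair(char,nat),nat); no other remaining equation mentions C. Substituting into the earlier bindings gives U := tup3(pair(pair(char,nat),nat),option(float),option(bool)), S1 := pair(pair(char,nat),nat).
Delete trivial equation ref(bool) = ref(bool).
No equations remain and no clash or occurs-check failure arose, so a unifier exists.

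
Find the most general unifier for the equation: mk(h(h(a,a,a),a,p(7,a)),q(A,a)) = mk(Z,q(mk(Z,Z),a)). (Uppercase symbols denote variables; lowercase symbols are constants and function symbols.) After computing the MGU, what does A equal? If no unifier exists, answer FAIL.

mk(h(h(a,a,a),a,p(7,a)),h(h(a,a,a),a,p(7,a)))

Decompose mk/2: h(h(a,a,a),a,p(7,a)) = Z,  q(A,a) = q(mk(Z,Z),a).
Bind Z := h(h(a,a,a),a,p(7,a)); substituting into the remaining equation gives: q(A,a) = q(mk(h(h(a,a,a),a,p(7,a)),h(h(a,a,a),a,p(7,a))),a).
Decompose q/2: A = mk(h(h(a,a,a),a,p(7,a)),h(h(a,a,a),a,p(7,a))),  a = a.
Bind A := mk(h(h(a,a,a),a,p(7,a)),h(h(a,a,a),a,p(7,a))); no other remaining equation mentions A.
Delete trivial equation a = a.
MGU = { Z -> h(h(a,a,a),a,p(7,a)), A -> mk(h(h(a,a,a),a,p(7,a)),h(h(a,a,a),a,p(7,a))) }, so A -> mk(h(h(a,a,a),a,p(7,a)),h(h(a,a,a),a,p(7,a))).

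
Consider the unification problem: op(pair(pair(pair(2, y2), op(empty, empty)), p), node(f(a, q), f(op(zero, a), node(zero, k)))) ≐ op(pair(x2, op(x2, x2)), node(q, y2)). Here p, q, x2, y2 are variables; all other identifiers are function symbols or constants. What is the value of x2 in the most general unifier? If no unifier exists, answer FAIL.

FAIL

Decompose op/2: pair(pair(pair(2, y2), op(empty, empty)), p) ≐ pair(x2, op(x2, x2)),  node(f(a, q), f(op(zero, a), node(zero, k))) ≐ node(q, y2).
Decompose pair/2: pair(pair(2, y2), op(empty, empty)) ≐ x2,  p ≐ op(x2, x2).
Bind x2 := pair(pair(2, y2), op(empty, empty)); substituting into the one remaining equation that mentions x2 gives: p ≐ op(pair(pair(2, y2), op(empty, empty)), pair(pair(2, y2), op(empty, empty))).
Bind p := op(pair(pair(2, y2), op(empty, empty)), pair(pair(2, y2), op(empty, empty))); no other remaining equation mentions p.
Decompose node/2: f(a, q) ≐ q,  f(op(zero, a), node(zero, k)) ≐ y2.
Occurs check fails: q occurs in f(a, q); the equation q ≐ f(a, q) has no finite solution.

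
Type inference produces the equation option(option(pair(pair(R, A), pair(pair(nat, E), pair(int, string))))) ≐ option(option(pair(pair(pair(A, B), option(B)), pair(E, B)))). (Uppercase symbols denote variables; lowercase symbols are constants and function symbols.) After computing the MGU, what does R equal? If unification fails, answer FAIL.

FAIL

Decompose option/1: option(pair(pair(R, A), pair(pair(nat, E), pair(int, string)))) ≐ option(pair(pair(pair(A, B), option(B)), pair(E, B))).
Decompose option/1: pair(pair(R, A), pair(pair(nat, E), pair(int, string))) ≐ pair(pair(pair(A, B), option(B)), pair(E, B)).
Decompose pair/2: pair(R, A) ≐ pair(pair(A, B), option(B)),  pair(pair(nat, E), pair(int, string)) ≐ pair(E, B).
Decompose pair/2: R ≐ pair(A, B),  A ≐ option(B).
Bind R := pair(A, B); no other remaining equation mentions R.
Bind A := option(B); no other remaining equation mentions A. Substituting into the earlier binding gives R := pair(option(B), B).
Decompose pair/2: pair(nat, E) ≐ E,  pair(int, string) ≐ B.
Occurs check fails: E occurs in pair(nat, E); the equation E ≐ pair(nat, E) has no finite solution.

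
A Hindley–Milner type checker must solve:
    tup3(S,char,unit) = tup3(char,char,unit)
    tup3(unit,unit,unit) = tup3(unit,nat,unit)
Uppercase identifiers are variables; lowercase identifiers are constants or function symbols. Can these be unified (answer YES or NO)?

NO

Decompose tup3/3: S = char,  char = char,  unit = unit.
Bind S := char; no other remaining equation mentions S.
Delete trivial equation char = char.
Delete trivial equation unit = unit.
Decompose tup3/3: unit = unit,  unit = nat,  unit = unit.
Delete trivial equation unit = unit.
Clash: constants unit and nat differ; no unifier exists.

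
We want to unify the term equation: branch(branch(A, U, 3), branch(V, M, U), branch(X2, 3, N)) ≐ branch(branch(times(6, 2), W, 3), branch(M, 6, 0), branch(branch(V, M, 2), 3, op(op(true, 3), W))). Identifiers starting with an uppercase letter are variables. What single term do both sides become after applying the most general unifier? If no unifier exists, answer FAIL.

Decompose branch/3: branch(A, U, 3) ≐ branch(times(6, 2), W, 3),  branch(V, M, U) ≐ branch(M, 6, 0),  branch(X2, 3, N) ≐ branch(branch(V, M, 2), 3, op(op(true, 3), W)).
Decompose branch/3: A ≐ times(6, 2),  U ≐ W,  3 ≐ 3.
Bind A := times(6, 2); no other remaining equation mentions A.
Bind U := W; substituting into the one remaining equation that mentions U gives: branch(V, M, W) ≐ branch(M, 6, 0).
Delete trivial equation 3 ≐ 3.
Decompose branch/3: V ≐ M,  M ≐ 6,  W ≐ 0.
Bind V := M; substituting into the one remaining equation that mentions V gives: branch(X2, 3, N) ≐ branch(branch(M, M, 2), 3, op(op(true, 3), W)).
Bind M := 6; substituting into the one remaining equation that mentions M gives: branch(X2, 3, N) ≐ branch(branch(6, 6, 2), 3, op(op(true, 3), W)). Substituting into the earlier binding gives V := 6.
Bind W := 0; substituting into the remaining equation gives: branch(X2, 3, N) ≐ branch(branch(6, 6, 2), 3, op(op(true, 3), 0)). Substituting into the earlier binding gives U := 0.
Decompose branch/3: X2 ≐ branch(6, 6, 2),  3 ≐ 3,  N ≐ op(op(true, 3), 0).
Bind X2 := branch(6, 6, 2); no other remaining equation mentions X2.
Delete trivial equation 3 ≐ 3.
Bind N := op(op(true, 3), 0).
Applying the MGU to either side gives branch(branch(times(6, 2), 0, 3), branch(6, 6, 0), branch(branch(6, 6, 2), 3, op(op(true, 3), 0))).

branch(branch(times(6, 2), 0, 3), branch(6, 6, 0), branch(branch(6, 6, 2), 3, op(op(true, 3), 0)))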